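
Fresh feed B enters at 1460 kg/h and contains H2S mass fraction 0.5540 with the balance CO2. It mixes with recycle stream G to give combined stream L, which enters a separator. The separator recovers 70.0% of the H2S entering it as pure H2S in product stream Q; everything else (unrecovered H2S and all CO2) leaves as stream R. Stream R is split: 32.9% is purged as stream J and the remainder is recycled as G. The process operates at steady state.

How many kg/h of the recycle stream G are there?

1532 kg/h

CO2 enters only via B and leaves only via the purge: 1460×0.446 = 0.329×(CO2 in R), and the separator passes all CO2, so CO2 in L = CO2 in R = 1979.2 kg/h.
H2S in L: m_A = 1460×0.554 + (1−0.329)·(1−0.700)·m_A, so m_A = 808.84/0.7987 = 1012.7 kg/h.
R = (1−0.700)×1012.7 + 1979.2 = 2283 kg/h.
Recycle G = (1−0.329)×2283 = 1531.9 kg/h.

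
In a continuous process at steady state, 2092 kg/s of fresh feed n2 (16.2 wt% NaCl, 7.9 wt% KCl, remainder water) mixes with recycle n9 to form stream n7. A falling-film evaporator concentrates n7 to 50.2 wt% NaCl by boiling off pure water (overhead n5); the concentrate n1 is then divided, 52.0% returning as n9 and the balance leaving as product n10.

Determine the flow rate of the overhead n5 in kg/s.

1417 kg/s

Overall NaCl balance (none leaves overhead): NaCl in fresh feed = NaCl in product, i.e. 2092×0.162 = (1−0.520)·n1·0.502.
n1 = 338.9/(0.502×0.480) = 1406.5 kg/s.
Recycle n9 = 0.520×1406.5 = 731.37 kg/s.
Combined feed n7 = 2092 + 731.37 = 2823.4 kg/s.
Overhead n5 = n7 − n1 = 2823.4 − 1406.5 = 1416.9 kg/s.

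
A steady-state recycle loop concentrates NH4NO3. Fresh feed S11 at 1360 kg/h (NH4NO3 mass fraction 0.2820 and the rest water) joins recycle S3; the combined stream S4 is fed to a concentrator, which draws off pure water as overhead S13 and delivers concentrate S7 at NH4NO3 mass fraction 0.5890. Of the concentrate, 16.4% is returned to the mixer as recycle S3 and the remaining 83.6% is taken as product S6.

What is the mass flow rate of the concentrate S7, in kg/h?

778.9 kg/h

Overall NH4NO3 balance (none leaves overhead): NH4NO3 in fresh feed = NH4NO3 in product, i.e. 1360×0.282 = (1−0.164)·S7·0.589.
S7 = 383.52/(0.589×0.836) = 778.87 kg/h.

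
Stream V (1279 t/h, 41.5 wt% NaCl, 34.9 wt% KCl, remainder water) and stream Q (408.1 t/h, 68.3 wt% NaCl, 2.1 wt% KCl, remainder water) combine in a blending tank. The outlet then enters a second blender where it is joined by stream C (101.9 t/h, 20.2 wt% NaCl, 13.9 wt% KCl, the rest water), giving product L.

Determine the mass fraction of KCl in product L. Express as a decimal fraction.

0.262

Overall, product flow = 1789 t/h.
KCl in = 1279×0.349 + 408.1×0.021 + 101.9×0.139 = 469.11 t/h.
KCl fraction in L = 0.262.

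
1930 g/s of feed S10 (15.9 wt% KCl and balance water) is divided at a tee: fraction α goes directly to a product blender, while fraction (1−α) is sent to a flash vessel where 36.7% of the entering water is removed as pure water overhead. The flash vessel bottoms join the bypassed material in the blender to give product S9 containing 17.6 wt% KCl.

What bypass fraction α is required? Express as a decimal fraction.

All 1930×0.159 = 306.87 g/s of KCl reaches S9, so S9 = 306.87/0.176 = 1743.6 g/s and vapour = 186.42 g/s.
The evaporator receives (1−α)·1930 of feed at 0.841 water and removes 0.367 of that water:
0.367×0.841×(1−α)×1930 = 186.42
(1−α) = 186.42/595.69 = 0.3129;  α = 0.6871.

0.687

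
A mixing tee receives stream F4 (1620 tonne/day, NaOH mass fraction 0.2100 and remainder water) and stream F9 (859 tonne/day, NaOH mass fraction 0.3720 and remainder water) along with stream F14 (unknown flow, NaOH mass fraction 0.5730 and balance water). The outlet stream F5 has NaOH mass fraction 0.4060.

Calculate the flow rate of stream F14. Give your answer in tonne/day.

2076 tonne/day

Let F14 be the unknown flow. Total out = 2479 + F14.
NaOH balance: 659.75 + 0.573·F14 = 0.406·(2479 + F14)
(0.573 − 0.406)·F14 = 0.406×2479 − 659.75 = 346.73
F14 = 346.73 / 0.167 = 2076.2 tonne/day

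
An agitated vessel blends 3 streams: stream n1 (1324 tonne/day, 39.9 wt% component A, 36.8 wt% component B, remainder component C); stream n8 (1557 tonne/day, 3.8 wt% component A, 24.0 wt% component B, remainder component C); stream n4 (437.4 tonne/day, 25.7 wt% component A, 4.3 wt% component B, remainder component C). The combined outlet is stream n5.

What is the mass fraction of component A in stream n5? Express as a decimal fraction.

Total flow out = 1324 + 1557 + 437.4 = 3318.4 tonne/day.
component A in = 1324×0.399 + 1557×0.038 + 437.4×0.257 = 699.85 tonne/day.
component A mass fraction in n5 = 699.85/3318.4 = 0.211.

0.211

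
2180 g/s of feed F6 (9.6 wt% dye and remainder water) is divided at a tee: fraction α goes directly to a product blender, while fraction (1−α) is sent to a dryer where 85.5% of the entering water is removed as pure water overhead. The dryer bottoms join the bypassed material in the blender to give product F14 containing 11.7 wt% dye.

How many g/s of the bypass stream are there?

All 2180×0.096 = 209.28 g/s of dye reaches F14, so F14 = 209.28/0.117 = 1788.7 g/s and vapour = 391.28 g/s.
The evaporator receives (1−α)·2180 of feed at 0.904 water and removes 0.855 of that water:
0.855×0.904×(1−α)×2180 = 391.28
(1−α) = 391.28/1685 = 0.2322;  α = 0.7678.
Bypass flow = 0.7678×2180 = 1673.8 g/s.

1674 g/s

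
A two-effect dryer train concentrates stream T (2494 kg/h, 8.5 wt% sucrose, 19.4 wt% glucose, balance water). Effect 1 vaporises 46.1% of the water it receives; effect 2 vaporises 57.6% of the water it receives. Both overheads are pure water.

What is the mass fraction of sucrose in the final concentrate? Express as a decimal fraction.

0.192

water in feed = 2494×0.721 = 1798.2 kg/h.
After stage 1: water left = (1−0.461)×1798.2 = 969.22; stream total = 1665 kg/h.
After stage 2: water left = (1−0.576)×969.22 = 410.95; final concentrate = 1106.8 kg/h.
sucrose fraction = 211.99/1106.8 = 0.192.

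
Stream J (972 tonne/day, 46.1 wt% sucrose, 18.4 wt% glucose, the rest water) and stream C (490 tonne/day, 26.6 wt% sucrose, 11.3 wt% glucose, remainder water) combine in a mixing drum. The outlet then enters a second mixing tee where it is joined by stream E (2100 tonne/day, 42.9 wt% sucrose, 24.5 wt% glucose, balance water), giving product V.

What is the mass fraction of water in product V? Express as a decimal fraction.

0.374

Overall, product flow = 3562 tonne/day.
water in = 972×0.355 + 490×0.621 + 2100×0.326 = 1334 tonne/day.
water fraction in V = 0.374.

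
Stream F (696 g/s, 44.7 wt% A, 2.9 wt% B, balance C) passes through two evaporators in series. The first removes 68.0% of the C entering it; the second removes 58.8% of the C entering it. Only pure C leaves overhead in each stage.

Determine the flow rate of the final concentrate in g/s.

C in feed = 696×0.524 = 364.7 g/s.
After stage 1: C left = (1−0.680)×364.7 = 116.71; stream total = 448 g/s.
After stage 2: C left = (1−0.588)×116.71 = 48.083; final concentrate = 379.38 g/s.

379.4 g/s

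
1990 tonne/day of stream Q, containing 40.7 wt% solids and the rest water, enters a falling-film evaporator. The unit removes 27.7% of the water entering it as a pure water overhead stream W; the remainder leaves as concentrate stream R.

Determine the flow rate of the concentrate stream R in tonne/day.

1663 tonne/day

water entering = 1990×0.593 = 1180.1 tonne/day; overhead removed = 0.277×1180.1 = 326.88 tonne/day.
Concentrate = 1990 − 326.88 = 1663.1 tonne/day.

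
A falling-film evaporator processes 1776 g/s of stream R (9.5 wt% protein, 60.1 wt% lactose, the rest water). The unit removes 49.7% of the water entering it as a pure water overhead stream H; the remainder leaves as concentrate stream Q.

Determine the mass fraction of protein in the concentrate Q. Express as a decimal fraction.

0.1119

protein is not removed: 1776×0.095 = 168.72 g/s of protein enters Q.
water entering = 1776×0.304 = 539.9 g/s; overhead removed = 0.497×539.9 = 268.33 g/s.
Concentrate = 1776 − 268.33 = 1507.7 g/s.
Mass fraction = 168.72/1507.7 = 0.1119.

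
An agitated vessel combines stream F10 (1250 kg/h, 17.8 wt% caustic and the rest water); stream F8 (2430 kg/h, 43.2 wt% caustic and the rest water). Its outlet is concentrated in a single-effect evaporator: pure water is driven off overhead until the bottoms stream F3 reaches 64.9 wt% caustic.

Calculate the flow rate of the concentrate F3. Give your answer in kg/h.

caustic entering = 1250×0.178 + 2430×0.432 = 1272.3 kg/h.
All caustic reports to F3, so F3 = 1272.3/0.649 = 1960.3 kg/h.

1960 kg/h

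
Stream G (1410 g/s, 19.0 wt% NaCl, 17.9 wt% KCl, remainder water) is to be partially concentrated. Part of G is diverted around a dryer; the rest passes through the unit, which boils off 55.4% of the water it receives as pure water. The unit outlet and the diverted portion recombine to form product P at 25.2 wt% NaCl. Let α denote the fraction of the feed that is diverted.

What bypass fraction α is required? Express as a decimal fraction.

All 1410×0.190 = 267.9 g/s of NaCl reaches P, so P = 267.9/0.252 = 1063.1 g/s and vapour = 346.9 g/s.
The evaporator receives (1−α)·1410 of feed at 0.631 water and removes 0.554 of that water:
0.554×0.631×(1−α)×1410 = 346.9
(1−α) = 346.9/492.9 = 0.7038;  α = 0.2962.

0.296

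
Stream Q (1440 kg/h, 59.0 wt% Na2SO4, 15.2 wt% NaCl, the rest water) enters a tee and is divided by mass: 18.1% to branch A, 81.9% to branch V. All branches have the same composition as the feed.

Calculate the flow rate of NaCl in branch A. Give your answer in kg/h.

Branch A total = 0.181×1440 = 260.64 kg/h.
NaCl in A = 0.152×260.64 = 39.617 kg/h.

39.62 kg/h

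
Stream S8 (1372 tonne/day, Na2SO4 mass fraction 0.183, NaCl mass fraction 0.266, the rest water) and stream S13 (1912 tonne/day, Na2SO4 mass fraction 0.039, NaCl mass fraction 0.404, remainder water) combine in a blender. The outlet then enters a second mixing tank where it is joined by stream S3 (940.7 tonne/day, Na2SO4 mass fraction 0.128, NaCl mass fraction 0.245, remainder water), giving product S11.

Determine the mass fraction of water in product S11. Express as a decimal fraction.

0.571

Overall, product flow = 4224.7 tonne/day.
water in = 1372×0.551 + 1912×0.557 + 940.7×0.627 = 2410.8 tonne/day.
water fraction in S11 = 0.571.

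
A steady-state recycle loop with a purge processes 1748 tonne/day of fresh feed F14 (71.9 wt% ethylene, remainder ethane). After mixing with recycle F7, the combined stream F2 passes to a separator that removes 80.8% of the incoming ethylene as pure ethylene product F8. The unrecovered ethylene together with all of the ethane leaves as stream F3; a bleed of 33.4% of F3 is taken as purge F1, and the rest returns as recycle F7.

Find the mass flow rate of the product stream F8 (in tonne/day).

1164 tonne/day

ethylene in F2: m_A = 1748×0.719 + (1−0.334)·(1−0.808)·m_A, so m_A = 1256.8/0.8721 = 1441.1 tonne/day.
Product F8 = 0.808×1441.1 = 1164.4 tonne/day.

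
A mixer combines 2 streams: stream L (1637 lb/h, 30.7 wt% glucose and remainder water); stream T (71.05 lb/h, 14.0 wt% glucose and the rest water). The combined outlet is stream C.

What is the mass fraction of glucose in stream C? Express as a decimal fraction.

Total flow out = 1637 + 71.05 = 1708 lb/h.
glucose in = 1637×0.307 + 71.05×0.140 = 512.51 lb/h.
glucose mass fraction in C = 512.51/1708 = 0.3001.

0.3001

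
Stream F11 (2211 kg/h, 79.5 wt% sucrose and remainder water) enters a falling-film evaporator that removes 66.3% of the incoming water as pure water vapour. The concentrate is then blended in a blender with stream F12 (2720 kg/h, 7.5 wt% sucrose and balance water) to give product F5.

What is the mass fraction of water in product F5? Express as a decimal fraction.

0.576

Vapour removed = 0.663×0.205×2211 = 300.51 kg/h; concentrate = 1910.5 kg/h.
water reaching the mixer = 152.75 (from concentrate) + 2720×0.925 = 2668.7 kg/h.
Product flow = 1910.5 + 2720 = 4630.5 kg/h; water fraction = 0.576.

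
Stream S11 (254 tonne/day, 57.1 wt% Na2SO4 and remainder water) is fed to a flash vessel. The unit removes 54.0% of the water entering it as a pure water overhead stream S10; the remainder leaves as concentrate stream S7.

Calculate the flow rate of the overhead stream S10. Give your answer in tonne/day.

58.84 tonne/day

water entering = 254×0.429 = 108.97 tonne/day; overhead removed = 0.540×108.97 = 58.842 tonne/day.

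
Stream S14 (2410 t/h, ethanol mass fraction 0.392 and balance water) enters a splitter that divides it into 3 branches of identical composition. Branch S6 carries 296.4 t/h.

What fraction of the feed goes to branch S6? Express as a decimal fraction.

0.123

Fraction to S6 = 296.4/2410 = 0.1230.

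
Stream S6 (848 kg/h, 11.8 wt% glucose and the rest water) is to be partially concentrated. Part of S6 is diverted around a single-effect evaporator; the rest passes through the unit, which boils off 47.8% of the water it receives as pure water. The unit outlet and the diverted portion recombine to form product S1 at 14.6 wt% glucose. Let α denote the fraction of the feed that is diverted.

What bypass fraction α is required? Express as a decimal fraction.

0.545

All 848×0.118 = 100.06 kg/h of glucose reaches S1, so S1 = 100.06/0.146 = 685.37 kg/h and vapour = 162.63 kg/h.
The evaporator receives (1−α)·848 of feed at 0.882 water and removes 0.478 of that water:
0.478×0.882×(1−α)×848 = 162.63
(1−α) = 162.63/357.51 = 0.4549;  α = 0.5451.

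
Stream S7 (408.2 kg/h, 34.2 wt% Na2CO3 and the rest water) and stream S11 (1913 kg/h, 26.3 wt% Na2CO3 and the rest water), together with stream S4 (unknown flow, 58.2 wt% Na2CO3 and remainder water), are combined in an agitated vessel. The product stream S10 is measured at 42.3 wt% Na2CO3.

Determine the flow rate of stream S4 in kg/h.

Let S4 be the unknown flow. Total out = 2321.2 + S4.
Na2CO3 balance: 642.72 + 0.582·S4 = 0.423·(2321.2 + S4)
(0.582 − 0.423)·S4 = 0.423×2321.2 − 642.72 = 339.14
S4 = 339.14 / 0.159 = 2133 kg/h

2133 kg/h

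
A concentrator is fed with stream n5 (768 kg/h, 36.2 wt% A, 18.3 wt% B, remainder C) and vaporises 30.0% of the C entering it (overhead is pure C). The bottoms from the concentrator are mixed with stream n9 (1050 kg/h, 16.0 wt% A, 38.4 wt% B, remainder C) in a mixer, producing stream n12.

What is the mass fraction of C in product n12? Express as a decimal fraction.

0.422

Vapour removed = 0.300×0.455×768 = 104.83 kg/h; concentrate = 663.17 kg/h.
C reaching the mixer = 244.61 (from concentrate) + 1050×0.456 = 723.41 kg/h.
Product flow = 663.17 + 1050 = 1713.2 kg/h; C fraction = 0.422.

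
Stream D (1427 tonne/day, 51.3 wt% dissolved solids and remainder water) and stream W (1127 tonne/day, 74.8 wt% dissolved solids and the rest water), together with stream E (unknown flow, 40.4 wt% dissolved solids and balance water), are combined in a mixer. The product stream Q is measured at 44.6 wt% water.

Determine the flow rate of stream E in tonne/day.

1068 tonne/day

Let E be the unknown flow. Total out = 2554 + E.
water balance: 978.95 + 0.596·E = 0.446·(2554 + E)
(0.596 − 0.446)·E = 0.446×2554 − 978.95 = 160.13
E = 160.13 / 0.150 = 1067.5 tonne/day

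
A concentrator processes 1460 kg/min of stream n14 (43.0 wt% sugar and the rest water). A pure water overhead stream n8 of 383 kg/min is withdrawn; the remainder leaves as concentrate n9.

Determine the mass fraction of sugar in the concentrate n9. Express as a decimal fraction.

0.5829

sugar is not removed: 1460×0.430 = 627.8 kg/min of sugar enters n9.
Concentrate = 1460 − 383 = 1077 kg/min.
Mass fraction = 627.8/1077 = 0.5829.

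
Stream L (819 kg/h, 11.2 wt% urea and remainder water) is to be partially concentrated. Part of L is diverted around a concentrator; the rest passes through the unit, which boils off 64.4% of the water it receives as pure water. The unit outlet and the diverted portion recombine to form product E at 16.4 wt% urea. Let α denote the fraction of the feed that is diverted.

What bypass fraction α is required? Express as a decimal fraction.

0.446

All 819×0.112 = 91.728 kg/h of urea reaches E, so E = 91.728/0.164 = 559.32 kg/h and vapour = 259.68 kg/h.
The evaporator receives (1−α)·819 of feed at 0.888 water and removes 0.644 of that water:
0.644×0.888×(1−α)×819 = 259.68
(1−α) = 259.68/468.36 = 0.5544;  α = 0.4456.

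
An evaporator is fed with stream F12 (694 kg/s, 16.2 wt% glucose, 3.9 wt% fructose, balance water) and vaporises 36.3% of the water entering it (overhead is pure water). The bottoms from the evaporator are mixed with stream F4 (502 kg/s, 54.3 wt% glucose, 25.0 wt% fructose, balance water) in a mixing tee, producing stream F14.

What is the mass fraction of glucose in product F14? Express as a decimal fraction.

Vapour removed = 0.363×0.799×694 = 201.29 kg/s; concentrate = 492.71 kg/s.
glucose reaching the mixer = 112.43 (from concentrate) + 502×0.543 = 385.01 kg/s.
Product flow = 492.71 + 502 = 994.71 kg/s; glucose fraction = 0.387.

0.387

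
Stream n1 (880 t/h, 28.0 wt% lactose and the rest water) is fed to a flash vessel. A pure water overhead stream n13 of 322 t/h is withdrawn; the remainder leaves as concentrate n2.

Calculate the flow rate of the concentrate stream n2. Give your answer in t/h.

558 t/h

Concentrate = 880 − 322 = 558 t/h.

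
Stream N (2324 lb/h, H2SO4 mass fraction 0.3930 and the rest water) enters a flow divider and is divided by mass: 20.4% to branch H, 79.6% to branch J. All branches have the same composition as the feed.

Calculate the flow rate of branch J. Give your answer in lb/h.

Branch J flow = 0.796×2324 = 1849.9 lb/h.

1850 lb/h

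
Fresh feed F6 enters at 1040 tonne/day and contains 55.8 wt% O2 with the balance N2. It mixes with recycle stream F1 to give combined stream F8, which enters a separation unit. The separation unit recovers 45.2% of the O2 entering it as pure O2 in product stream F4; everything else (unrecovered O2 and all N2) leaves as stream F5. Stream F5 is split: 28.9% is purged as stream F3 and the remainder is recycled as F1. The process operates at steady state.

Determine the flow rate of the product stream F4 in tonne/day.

429.7 tonne/day

O2 in F8: m_A = 1040×0.558 + (1−0.289)·(1−0.452)·m_A, so m_A = 580.32/0.6104 = 950.76 tonne/day.
Product F4 = 0.452×950.76 = 429.75 tonne/day.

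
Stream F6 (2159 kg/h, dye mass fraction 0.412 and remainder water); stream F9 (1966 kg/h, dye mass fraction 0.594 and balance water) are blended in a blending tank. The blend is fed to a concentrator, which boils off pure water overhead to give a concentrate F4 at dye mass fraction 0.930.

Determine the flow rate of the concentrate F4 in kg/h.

dye entering = 2159×0.412 + 1966×0.594 = 2057.3 kg/h.
All dye reports to F4, so F4 = 2057.3/0.930 = 2212.2 kg/h.

2212 kg/h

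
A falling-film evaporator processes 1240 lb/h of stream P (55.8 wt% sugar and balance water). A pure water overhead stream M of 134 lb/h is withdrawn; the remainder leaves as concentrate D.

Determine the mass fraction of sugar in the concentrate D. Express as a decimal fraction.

sugar is not removed: 1240×0.558 = 691.92 lb/h of sugar enters D.
Concentrate = 1240 − 134 = 1106 lb/h.
Mass fraction = 691.92/1106 = 0.6256.

0.6256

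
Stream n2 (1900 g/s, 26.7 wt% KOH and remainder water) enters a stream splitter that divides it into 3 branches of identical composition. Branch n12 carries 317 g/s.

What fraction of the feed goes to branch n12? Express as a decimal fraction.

0.167

Fraction to n12 = 317/1900 = 0.1668.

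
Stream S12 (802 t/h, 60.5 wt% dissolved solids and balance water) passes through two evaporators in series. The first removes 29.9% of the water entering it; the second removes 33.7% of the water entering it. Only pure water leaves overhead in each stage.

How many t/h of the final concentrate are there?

632.4 t/h

water in feed = 802×0.395 = 316.79 t/h.
After stage 1: water left = (1−0.299)×316.79 = 222.07; stream total = 707.28 t/h.
After stage 2: water left = (1−0.337)×222.07 = 147.23; final concentrate = 632.44 t/h.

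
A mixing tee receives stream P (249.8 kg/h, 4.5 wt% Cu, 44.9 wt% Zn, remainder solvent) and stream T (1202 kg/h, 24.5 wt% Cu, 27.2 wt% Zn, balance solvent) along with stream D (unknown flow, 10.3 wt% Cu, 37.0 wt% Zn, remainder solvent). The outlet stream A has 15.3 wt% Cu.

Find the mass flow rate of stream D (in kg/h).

Let D be the unknown flow. Total out = 1451.8 + D.
Cu balance: 305.73 + 0.103·D = 0.153·(1451.8 + D)
(0.103 − 0.153)·D = 0.153×1451.8 − 305.73 = -83.606
D = -83.606 / -0.050 = 1672.1 kg/h

1672 kg/h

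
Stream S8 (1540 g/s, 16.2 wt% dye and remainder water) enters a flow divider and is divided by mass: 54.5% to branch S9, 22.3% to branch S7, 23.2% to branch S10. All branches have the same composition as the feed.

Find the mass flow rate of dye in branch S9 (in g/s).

136 g/s

Branch S9 total = 0.545×1540 = 839.3 g/s.
dye in S9 = 0.162×839.3 = 135.97 g/s.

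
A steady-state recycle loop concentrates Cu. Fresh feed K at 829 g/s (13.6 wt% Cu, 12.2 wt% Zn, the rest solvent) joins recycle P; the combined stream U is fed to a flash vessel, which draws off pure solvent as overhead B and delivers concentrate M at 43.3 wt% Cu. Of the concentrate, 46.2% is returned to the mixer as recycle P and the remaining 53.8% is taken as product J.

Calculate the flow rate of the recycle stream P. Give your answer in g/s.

223.6 g/s

Overall Cu balance (none leaves overhead): Cu in fresh feed = Cu in product, i.e. 829×0.136 = (1−0.462)·M·0.433.
M = 112.74/(0.433×0.538) = 483.98 g/s.
Recycle P = 0.462×483.98 = 223.6 g/s.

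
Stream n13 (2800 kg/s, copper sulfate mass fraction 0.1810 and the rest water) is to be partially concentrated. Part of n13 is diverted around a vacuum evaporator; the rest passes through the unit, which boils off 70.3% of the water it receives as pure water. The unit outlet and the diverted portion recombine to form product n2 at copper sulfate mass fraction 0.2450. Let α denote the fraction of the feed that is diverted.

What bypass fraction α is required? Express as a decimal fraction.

All 2800×0.181 = 506.8 kg/s of copper sulfate reaches n2, so n2 = 506.8/0.245 = 2068.6 kg/s and vapour = 731.43 kg/s.
The evaporator receives (1−α)·2800 of feed at 0.819 water and removes 0.703 of that water:
0.703×0.819×(1−α)×2800 = 731.43
(1−α) = 731.43/1612.1 = 0.4537;  α = 0.5463.

0.546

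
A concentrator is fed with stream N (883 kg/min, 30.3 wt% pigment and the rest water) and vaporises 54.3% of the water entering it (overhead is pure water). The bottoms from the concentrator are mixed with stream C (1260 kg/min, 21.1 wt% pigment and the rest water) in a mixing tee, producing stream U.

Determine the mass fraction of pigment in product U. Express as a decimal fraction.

0.295

Vapour removed = 0.543×0.697×883 = 334.19 kg/min; concentrate = 548.81 kg/min.
pigment reaching the mixer = 267.55 (from concentrate) + 1260×0.211 = 533.41 kg/min.
Product flow = 548.81 + 1260 = 1808.8 kg/min; pigment fraction = 0.295.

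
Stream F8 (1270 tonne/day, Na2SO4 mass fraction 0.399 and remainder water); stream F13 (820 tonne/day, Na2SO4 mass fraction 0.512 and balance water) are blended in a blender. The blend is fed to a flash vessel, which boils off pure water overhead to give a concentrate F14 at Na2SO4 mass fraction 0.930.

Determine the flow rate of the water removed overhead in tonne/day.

1094 tonne/day

Na2SO4 entering = 1270×0.399 + 820×0.512 = 926.57 tonne/day.
All Na2SO4 reports to F14, so F14 = 926.57/0.930 = 996.31 tonne/day.
Total feed = 2090 tonne/day; overhead = 2090 − 996.31 = 1093.7 tonne/day.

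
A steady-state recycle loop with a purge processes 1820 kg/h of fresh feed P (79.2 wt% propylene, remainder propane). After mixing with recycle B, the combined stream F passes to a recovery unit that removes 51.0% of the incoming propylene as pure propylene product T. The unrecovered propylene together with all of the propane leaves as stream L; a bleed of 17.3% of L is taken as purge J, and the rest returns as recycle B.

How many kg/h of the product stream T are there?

1236 kg/h

propylene in F: m_A = 1820×0.792 + (1−0.173)·(1−0.510)·m_A, so m_A = 1441.4/0.5948 = 2423.5 kg/h.
Product T = 0.510×2423.5 = 1236 kg/h.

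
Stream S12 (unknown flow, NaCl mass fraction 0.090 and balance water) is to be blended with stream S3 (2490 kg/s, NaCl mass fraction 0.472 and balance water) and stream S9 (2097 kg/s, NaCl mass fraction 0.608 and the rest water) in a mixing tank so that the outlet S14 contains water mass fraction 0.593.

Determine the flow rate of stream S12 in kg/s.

Let S12 be the unknown flow. Total out = 4587 + S12.
water balance: 2136.7 + 0.910·S12 = 0.593·(4587 + S12)
(0.910 − 0.593)·S12 = 0.593×4587 − 2136.7 = 583.35
S12 = 583.35 / 0.317 = 1840.2 kg/s

1840 kg/s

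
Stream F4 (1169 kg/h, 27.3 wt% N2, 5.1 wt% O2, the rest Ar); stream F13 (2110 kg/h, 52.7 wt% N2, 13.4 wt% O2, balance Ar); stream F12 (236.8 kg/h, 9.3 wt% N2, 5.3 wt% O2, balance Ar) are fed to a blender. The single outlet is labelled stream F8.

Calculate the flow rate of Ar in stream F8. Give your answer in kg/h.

1708 kg/h

Ar out = Ar in = 1169×0.676 + 2110×0.339 + 236.8×0.854 = 1707.8 kg/h.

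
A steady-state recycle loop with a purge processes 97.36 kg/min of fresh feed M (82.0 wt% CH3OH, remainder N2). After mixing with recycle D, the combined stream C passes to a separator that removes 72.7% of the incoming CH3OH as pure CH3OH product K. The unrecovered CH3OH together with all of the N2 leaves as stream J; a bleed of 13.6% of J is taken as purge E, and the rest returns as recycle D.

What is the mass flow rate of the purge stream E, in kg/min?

N2 enters only via M and leaves only via the purge: 97.36×0.180 = 0.136×(N2 in J), and the separator passes all N2, so N2 in C = N2 in J = 128.86 kg/min.
CH3OH in C: m_A = 97.36×0.820 + (1−0.136)·(1−0.727)·m_A, so m_A = 79.835/0.7641 = 104.48 kg/min.
J = (1−0.727)×104.48 + 128.86 = 157.38 kg/min.
Purge E = 0.136×157.38 = 21.404 kg/min.

21.4 kg/min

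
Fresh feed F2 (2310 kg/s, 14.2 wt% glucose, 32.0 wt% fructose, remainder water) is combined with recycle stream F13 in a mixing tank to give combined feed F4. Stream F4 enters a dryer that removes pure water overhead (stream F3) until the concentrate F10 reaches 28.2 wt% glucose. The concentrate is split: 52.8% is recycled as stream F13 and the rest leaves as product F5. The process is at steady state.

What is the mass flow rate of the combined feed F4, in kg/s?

Overall glucose balance (none leaves overhead): glucose in fresh feed = glucose in product, i.e. 2310×0.142 = (1−0.528)·F10·0.282.
F10 = 328.02/(0.282×0.472) = 2464.4 kg/s.
Recycle F13 = 0.528×2464.4 = 1301.2 kg/s.
Combined feed F4 = 2310 + 1301.2 = 3611.2 kg/s.

3611 kg/s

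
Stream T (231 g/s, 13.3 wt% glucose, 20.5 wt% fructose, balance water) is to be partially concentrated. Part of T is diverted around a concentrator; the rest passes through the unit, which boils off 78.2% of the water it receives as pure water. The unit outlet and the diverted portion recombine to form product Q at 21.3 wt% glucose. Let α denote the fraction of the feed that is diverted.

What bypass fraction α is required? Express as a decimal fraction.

0.274

All 231×0.133 = 30.723 g/s of glucose reaches Q, so Q = 30.723/0.213 = 144.24 g/s and vapour = 86.761 g/s.
The evaporator receives (1−α)·231 of feed at 0.662 water and removes 0.782 of that water:
0.782×0.662×(1−α)×231 = 86.761
(1−α) = 86.761/119.59 = 0.7255;  α = 0.2745.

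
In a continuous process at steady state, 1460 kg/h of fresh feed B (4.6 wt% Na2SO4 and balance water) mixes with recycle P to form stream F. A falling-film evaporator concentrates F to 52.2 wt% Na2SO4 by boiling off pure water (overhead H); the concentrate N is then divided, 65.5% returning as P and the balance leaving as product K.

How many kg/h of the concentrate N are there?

372.9 kg/h

Overall Na2SO4 balance (none leaves overhead): Na2SO4 in fresh feed = Na2SO4 in product, i.e. 1460×0.046 = (1−0.655)·N·0.522.
N = 67.16/(0.522×0.345) = 372.92 kg/h.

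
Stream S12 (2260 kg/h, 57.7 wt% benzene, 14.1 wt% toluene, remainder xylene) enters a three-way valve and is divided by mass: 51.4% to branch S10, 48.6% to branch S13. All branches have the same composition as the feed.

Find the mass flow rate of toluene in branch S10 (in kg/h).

163.8 kg/h

Branch S10 total = 0.514×2260 = 1161.6 kg/h.
toluene in S10 = 0.141×1161.6 = 163.79 kg/h.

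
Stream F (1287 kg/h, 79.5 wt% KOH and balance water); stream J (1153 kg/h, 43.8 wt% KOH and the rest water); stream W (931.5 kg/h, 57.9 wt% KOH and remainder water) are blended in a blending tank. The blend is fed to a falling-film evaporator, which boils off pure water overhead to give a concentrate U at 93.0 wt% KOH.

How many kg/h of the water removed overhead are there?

KOH entering = 1287×0.795 + 1153×0.438 + 931.5×0.579 = 2067.5 kg/h.
All KOH reports to U, so U = 2067.5/0.930 = 2223.1 kg/h.
Total feed = 3371.5 kg/h; overhead = 3371.5 − 2223.1 = 1148.4 kg/h.

1148 kg/h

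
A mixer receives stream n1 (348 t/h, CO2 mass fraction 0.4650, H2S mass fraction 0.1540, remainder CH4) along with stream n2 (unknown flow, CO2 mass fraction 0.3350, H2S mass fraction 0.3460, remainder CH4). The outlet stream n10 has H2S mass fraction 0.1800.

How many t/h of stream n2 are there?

Let n2 be the unknown flow. Total out = 348 + n2.
H2S balance: 53.592 + 0.346·n2 = 0.180·(348 + n2)
(0.346 − 0.180)·n2 = 0.180×348 − 53.592 = 9.048
n2 = 9.048 / 0.166 = 54.506 t/h

54.51 t/h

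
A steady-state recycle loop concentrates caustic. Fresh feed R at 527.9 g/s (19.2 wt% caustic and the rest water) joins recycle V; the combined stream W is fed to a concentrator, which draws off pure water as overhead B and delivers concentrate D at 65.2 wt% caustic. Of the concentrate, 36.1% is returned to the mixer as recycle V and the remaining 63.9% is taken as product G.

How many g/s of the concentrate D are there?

Overall caustic balance (none leaves overhead): caustic in fresh feed = caustic in product, i.e. 527.9×0.192 = (1−0.361)·D·0.652.
D = 101.36/(0.652×0.639) = 243.28 g/s.

243.3 g/s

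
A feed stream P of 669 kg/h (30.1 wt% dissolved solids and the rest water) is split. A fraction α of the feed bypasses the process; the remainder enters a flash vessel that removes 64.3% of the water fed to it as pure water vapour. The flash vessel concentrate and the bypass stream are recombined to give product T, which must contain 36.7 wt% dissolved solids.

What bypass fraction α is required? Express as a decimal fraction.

0.600

All 669×0.301 = 201.37 kg/h of dissolved solids reaches T, so T = 201.37/0.367 = 548.69 kg/h and vapour = 120.31 kg/h.
The evaporator receives (1−α)·669 of feed at 0.699 water and removes 0.643 of that water:
0.643×0.699×(1−α)×669 = 120.31
(1−α) = 120.31/300.69 = 0.4001;  α = 0.5999.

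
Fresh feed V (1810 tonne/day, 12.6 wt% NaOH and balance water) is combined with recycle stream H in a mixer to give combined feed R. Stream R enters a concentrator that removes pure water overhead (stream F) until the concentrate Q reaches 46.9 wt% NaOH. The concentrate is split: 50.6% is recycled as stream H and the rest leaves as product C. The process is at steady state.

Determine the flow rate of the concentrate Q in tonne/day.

Overall NaOH balance (none leaves overhead): NaOH in fresh feed = NaOH in product, i.e. 1810×0.126 = (1−0.506)·Q·0.469.
Q = 228.06/(0.469×0.494) = 984.35 tonne/day.

984.3 tonne/day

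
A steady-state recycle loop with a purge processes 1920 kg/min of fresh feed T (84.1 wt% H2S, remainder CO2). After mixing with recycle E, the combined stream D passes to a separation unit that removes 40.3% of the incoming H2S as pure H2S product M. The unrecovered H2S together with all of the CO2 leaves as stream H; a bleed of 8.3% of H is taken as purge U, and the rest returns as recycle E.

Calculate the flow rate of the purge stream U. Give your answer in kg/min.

CO2 enters only via T and leaves only via the purge: 1920×0.159 = 0.083×(CO2 in H), and the separation unit passes all CO2, so CO2 in D = CO2 in H = 3678.1 kg/min.
H2S in D: m_A = 1920×0.841 + (1−0.083)·(1−0.403)·m_A, so m_A = 1614.7/0.4526 = 3568 kg/min.
H = (1−0.403)×3568 + 3678.1 = 5808.2 kg/min.
Purge U = 0.083×5808.2 = 482.08 kg/min.

482.1 kg/min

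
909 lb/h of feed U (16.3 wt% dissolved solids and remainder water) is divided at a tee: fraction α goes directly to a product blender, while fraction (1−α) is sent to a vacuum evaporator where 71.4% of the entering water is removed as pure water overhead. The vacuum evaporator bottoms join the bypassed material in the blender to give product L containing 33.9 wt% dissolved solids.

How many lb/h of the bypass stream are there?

All 909×0.163 = 148.17 lb/h of dissolved solids reaches L, so L = 148.17/0.339 = 437.07 lb/h and vapour = 471.93 lb/h.
The evaporator receives (1−α)·909 of feed at 0.837 water and removes 0.714 of that water:
0.714×0.837×(1−α)×909 = 471.93
(1−α) = 471.93/543.23 = 0.8687;  α = 0.1313.
Bypass flow = 0.1313×909 = 119.32 lb/h.

119.3 lb/h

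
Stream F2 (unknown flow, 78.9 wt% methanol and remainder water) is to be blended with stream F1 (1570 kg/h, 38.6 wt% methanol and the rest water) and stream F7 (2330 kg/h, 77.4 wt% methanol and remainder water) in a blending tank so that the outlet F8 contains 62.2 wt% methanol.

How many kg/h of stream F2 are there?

97.96 kg/h

Let F2 be the unknown flow. Total out = 3900 + F2.
methanol balance: 2409.4 + 0.789·F2 = 0.622·(3900 + F2)
(0.789 − 0.622)·F2 = 0.622×3900 − 2409.4 = 16.36
F2 = 16.36 / 0.167 = 97.964 kg/h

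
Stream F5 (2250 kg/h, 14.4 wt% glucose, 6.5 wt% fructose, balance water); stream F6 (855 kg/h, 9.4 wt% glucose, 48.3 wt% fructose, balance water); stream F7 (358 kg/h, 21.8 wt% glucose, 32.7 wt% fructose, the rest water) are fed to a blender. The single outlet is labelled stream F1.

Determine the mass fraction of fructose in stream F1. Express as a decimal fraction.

0.1953

Total flow out = 2250 + 855 + 358 = 3463 kg/h.
fructose in = 2250×0.065 + 855×0.483 + 358×0.327 = 676.28 kg/h.
fructose mass fraction in F1 = 676.28/3463 = 0.1953.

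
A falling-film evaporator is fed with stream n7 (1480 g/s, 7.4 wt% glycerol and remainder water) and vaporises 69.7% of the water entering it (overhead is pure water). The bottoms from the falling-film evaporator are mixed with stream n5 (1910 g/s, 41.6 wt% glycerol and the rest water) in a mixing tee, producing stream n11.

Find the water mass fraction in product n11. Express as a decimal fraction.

Vapour removed = 0.697×0.926×1480 = 955.22 g/s; concentrate = 524.78 g/s.
water reaching the mixer = 415.26 (from concentrate) + 1910×0.584 = 1530.7 g/s.
Product flow = 524.78 + 1910 = 2434.8 g/s; water fraction = 0.629.

0.629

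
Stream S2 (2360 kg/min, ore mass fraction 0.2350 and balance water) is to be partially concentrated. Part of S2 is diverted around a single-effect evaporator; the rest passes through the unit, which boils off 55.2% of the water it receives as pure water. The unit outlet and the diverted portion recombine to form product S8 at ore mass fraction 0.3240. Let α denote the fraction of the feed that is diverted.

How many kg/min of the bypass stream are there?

824.8 kg/min

All 2360×0.235 = 554.6 kg/min of ore reaches S8, so S8 = 554.6/0.324 = 1711.7 kg/min and vapour = 648.27 kg/min.
The evaporator receives (1−α)·2360 of feed at 0.765 water and removes 0.552 of that water:
0.552×0.765×(1−α)×2360 = 648.27
(1−α) = 648.27/996.58 = 0.6505;  α = 0.3495.
Bypass flow = 0.3495×2360 = 824.83 kg/min.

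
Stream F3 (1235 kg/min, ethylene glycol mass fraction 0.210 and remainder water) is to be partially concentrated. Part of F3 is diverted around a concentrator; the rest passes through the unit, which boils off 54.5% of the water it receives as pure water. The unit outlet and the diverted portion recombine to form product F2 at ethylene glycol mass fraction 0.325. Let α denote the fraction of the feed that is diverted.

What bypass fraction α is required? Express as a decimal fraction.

All 1235×0.210 = 259.35 kg/min of ethylene glycol reaches F2, so F2 = 259.35/0.325 = 798 kg/min and vapour = 437 kg/min.
The evaporator receives (1−α)·1235 of feed at 0.790 water and removes 0.545 of that water:
0.545×0.790×(1−α)×1235 = 437
(1−α) = 437/531.73 = 0.8218;  α = 0.1782.

0.178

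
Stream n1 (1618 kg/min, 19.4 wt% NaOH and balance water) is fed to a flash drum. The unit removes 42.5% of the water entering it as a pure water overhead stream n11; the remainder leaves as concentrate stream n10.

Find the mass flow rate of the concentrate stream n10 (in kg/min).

1064 kg/min

water entering = 1618×0.806 = 1304.1 kg/min; overhead removed = 0.425×1304.1 = 554.25 kg/min.
Concentrate = 1618 − 554.25 = 1063.8 kg/min.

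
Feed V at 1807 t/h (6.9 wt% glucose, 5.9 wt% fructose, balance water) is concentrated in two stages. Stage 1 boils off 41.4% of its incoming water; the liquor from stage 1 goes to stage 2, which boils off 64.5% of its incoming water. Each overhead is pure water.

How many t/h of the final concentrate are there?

water in feed = 1807×0.872 = 1575.7 t/h.
After stage 1: water left = (1−0.414)×1575.7 = 923.36; stream total = 1154.7 t/h.
After stage 2: water left = (1−0.645)×923.36 = 327.79; final concentrate = 559.09 t/h.

559.1 t/h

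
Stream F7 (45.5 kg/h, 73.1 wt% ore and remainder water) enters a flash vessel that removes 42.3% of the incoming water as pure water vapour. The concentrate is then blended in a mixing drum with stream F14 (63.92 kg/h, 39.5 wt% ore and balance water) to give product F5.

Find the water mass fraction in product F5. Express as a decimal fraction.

Vapour removed = 0.423×0.269×45.5 = 5.1773 kg/h; concentrate = 40.323 kg/h.
water reaching the mixer = 7.0622 (from concentrate) + 63.92×0.605 = 45.734 kg/h.
Product flow = 40.323 + 63.92 = 104.24 kg/h; water fraction = 0.439.

0.439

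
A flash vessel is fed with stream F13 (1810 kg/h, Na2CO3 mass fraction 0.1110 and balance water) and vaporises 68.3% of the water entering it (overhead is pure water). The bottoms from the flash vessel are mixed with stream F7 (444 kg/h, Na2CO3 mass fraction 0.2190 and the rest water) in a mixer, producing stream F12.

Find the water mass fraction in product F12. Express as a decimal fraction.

Vapour removed = 0.683×0.889×1810 = 1099 kg/h; concentrate = 710.99 kg/h.
water reaching the mixer = 510.08 (from concentrate) + 444×0.781 = 856.85 kg/h.
Product flow = 710.99 + 444 = 1155 kg/h; water fraction = 0.7419.

0.7419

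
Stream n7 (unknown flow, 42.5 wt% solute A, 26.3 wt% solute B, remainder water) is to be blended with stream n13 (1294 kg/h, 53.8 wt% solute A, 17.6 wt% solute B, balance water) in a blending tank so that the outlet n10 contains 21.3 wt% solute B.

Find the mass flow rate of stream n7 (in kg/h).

957.6 kg/h

Let n7 be the unknown flow. Total out = 1294 + n7.
solute B balance: 227.74 + 0.263·n7 = 0.213·(1294 + n7)
(0.263 − 0.213)·n7 = 0.213×1294 − 227.74 = 47.878
n7 = 47.878 / 0.050 = 957.56 kg/h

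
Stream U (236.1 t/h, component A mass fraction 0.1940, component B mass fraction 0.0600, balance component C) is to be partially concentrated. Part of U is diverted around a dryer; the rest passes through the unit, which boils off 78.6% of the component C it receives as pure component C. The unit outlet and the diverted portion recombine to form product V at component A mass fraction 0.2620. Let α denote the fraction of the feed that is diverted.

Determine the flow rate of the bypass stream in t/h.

All 236.1×0.194 = 45.803 t/h of component A reaches V, so V = 45.803/0.262 = 174.82 t/h and vapour = 61.278 t/h.
The evaporator receives (1−α)·236.1 of feed at 0.746 component C and removes 0.786 of that component C:
0.786×0.746×(1−α)×236.1 = 61.278
(1−α) = 61.278/138.44 = 0.4426;  α = 0.5574.
Bypass flow = 0.5574×236.1 = 131.59 t/h.

131.6 t/h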